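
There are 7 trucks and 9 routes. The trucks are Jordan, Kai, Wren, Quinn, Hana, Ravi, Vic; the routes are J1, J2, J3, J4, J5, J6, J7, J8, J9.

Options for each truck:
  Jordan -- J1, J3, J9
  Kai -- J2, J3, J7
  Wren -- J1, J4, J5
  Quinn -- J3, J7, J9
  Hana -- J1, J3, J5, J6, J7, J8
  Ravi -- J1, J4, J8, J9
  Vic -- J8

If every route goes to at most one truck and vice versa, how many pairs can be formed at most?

7

A valid assignment of size 7: Jordan→J1, Kai→J3, Wren→J5, Quinn→J7, Hana→J6, Ravi→J9, Vic→J8.
All 7 trucks are matched, so no larger matching exists.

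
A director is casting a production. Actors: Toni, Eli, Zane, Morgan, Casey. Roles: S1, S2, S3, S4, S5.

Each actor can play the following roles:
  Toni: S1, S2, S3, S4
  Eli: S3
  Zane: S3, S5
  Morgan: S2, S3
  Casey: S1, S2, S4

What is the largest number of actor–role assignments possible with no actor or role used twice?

A valid assignment of size 5: Toni-S1, Eli-S3, Zane-S5, Morgan-S2, Casey-S4.
This saturates every actor, so 5 is the maximum.

5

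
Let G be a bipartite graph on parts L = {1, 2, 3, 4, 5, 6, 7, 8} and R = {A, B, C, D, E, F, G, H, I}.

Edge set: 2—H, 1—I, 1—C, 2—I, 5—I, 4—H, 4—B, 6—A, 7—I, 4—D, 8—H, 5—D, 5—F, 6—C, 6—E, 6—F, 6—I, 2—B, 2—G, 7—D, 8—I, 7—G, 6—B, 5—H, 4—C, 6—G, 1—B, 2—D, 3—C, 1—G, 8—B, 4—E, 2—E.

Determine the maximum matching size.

8

For example, pair 1-G, 2-E, 3-C, 4-H, 5-F, 6-A, 7-D, 8-B.
This saturates every left vertex, so 8 is the maximum.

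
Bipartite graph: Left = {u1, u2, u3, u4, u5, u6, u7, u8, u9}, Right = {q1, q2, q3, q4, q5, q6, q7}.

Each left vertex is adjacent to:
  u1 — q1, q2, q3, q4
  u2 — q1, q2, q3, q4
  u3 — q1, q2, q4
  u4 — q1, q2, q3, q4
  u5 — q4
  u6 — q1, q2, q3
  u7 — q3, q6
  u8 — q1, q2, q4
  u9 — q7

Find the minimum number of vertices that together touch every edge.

{u7, u9, q1, q2, q3, q4} is a vertex cover of size 6: every edge has an endpoint in this set.
No smaller cover exists because u1–q1, u2–q3, u3–q4, u4–q2, u7–q6, u9–q7 is a matching of size 6, and a cover must include an endpoint of each of these disjoint edges (König's theorem).

6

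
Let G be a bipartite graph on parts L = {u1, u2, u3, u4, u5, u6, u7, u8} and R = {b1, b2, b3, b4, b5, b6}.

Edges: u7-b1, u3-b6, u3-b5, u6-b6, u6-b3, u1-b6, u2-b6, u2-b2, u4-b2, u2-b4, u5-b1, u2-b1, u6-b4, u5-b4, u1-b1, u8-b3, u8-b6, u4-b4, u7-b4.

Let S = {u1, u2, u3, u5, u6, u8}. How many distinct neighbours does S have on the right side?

6

The union of neighbours of {u1, u2, u3, u5, u6, u8} is {b1, b2, b3, b4, b5, b6}, which has 6 elements.
Since |N(S)| = 6 ≥ |S| = 6, Hall's condition holds for this subset.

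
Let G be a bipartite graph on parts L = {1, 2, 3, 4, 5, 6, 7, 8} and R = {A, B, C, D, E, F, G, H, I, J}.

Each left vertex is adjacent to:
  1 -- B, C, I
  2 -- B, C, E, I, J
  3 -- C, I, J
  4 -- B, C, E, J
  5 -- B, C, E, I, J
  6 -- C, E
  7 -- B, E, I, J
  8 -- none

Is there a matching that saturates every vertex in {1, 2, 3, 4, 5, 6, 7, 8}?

No

The set {1, 2, 3, 4, 5, 6, 7, 8} has only 5 neighbours ({B, C, E, I, J}), so by Hall's theorem at most 5 of the 8 left vertices can be matched.
Hence no matching covers every left vertex.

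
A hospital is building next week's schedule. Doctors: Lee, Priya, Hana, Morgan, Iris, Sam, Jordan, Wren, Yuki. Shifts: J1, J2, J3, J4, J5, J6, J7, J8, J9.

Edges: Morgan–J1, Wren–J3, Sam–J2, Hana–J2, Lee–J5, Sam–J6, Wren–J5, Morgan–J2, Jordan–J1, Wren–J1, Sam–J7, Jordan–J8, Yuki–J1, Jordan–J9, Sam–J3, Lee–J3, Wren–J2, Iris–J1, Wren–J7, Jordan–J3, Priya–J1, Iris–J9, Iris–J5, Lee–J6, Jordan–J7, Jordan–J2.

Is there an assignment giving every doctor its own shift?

The set {Priya, Hana, Morgan, Yuki} has only 2 neighbours ({J1, J2}), so by Hall's theorem at most 7 of the 9 doctors can be matched.
Hence no matching covers every doctor.

No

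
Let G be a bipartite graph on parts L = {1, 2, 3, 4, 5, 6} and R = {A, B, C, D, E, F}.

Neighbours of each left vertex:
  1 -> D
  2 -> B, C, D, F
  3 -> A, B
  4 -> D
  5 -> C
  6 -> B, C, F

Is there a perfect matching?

No

The set {1, 4} has only 1 neighbour ({D}), so by Hall's theorem at most 5 of the 6 left vertices can be matched.
Hence no matching covers every left vertex.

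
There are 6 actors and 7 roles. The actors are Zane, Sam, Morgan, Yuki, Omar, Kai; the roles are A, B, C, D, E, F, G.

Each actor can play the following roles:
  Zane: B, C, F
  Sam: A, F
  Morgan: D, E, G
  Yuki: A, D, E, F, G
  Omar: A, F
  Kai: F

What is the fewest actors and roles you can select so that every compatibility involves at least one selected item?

5

{Zane, Morgan, Yuki, A, F} is a vertex cover of size 5: every edge has an endpoint in this set.
No smaller cover exists because Zane–B, Sam–A, Morgan–E, Yuki–G, Omar–F is a matching of size 5, and a cover must include an endpoint of each of these disjoint edges (König's theorem).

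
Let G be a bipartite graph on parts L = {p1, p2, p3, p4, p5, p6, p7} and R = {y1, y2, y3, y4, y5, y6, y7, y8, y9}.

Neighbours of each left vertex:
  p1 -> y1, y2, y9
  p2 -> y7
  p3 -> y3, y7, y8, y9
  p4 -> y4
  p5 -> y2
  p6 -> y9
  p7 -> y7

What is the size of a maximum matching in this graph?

6

A valid assignment of size 6: p1-y1, p2-y7, p3-y3, p4-y4, p5-y2, p6-y9.
The set {p2, p7} has only 1 neighbour ({y7}), so by Hall's theorem at most 6 of the 7 left vertices can be matched.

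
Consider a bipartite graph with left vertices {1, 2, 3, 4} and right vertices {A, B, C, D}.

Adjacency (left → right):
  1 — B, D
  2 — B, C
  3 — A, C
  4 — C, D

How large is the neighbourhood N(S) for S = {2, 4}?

The union of neighbours of {2, 4} is {B, C, D}, which has 3 elements.
Since |N(S)| = 3 ≥ |S| = 2, Hall's condition holds for this subset.

3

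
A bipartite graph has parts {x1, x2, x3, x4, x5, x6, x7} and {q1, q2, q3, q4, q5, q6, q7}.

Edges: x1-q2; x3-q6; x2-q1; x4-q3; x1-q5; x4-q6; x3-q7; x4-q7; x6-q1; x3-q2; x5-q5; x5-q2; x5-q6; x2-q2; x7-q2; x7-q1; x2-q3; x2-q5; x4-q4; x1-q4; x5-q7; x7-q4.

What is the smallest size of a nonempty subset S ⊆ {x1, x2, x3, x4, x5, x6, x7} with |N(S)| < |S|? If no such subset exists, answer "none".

none

A matching saturating every left vertex exists, for instance x1→q5, x2→q3, x3→q6, x4→q4, x5→q7, x6→q1, x7→q2.
By Hall's marriage theorem, this means |N(S)| ≥ |S| for every subset S, so no violating subset exists.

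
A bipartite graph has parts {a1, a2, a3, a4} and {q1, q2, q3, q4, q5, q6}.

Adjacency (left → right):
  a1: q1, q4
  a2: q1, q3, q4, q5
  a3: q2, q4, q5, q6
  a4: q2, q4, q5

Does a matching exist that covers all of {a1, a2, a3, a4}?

Yes

For example, pair a1–q1, a2–q4, a3–q6, a4–q2.
All 4 left vertices are covered.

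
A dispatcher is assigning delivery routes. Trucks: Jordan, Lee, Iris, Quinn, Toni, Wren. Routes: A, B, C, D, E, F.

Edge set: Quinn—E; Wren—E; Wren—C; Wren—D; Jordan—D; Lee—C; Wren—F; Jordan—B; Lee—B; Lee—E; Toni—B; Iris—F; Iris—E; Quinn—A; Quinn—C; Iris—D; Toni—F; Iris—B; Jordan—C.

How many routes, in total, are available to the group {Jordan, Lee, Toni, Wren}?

The union of neighbours of {Jordan, Lee, Toni, Wren} is {B, C, D, E, F}, which has 5 elements.
Since |N(S)| = 5 ≥ |S| = 4, Hall's condition holds for this subset.

5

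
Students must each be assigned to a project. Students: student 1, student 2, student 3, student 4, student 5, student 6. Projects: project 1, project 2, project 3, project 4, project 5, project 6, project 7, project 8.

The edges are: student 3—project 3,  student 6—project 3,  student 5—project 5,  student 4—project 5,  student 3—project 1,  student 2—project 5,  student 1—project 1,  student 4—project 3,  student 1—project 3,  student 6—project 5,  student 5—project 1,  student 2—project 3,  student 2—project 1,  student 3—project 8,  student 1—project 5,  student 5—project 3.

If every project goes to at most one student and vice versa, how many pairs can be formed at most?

4

A valid assignment of size 4: student 1→project 1, student 2→project 5, student 3→project 8, student 4→project 3.
The set {student 1, student 2, student 4, student 5, student 6} has only 3 neighbours ({project 1, project 3, project 5}), so by Hall's theorem at most 4 of the 6 students can be matched.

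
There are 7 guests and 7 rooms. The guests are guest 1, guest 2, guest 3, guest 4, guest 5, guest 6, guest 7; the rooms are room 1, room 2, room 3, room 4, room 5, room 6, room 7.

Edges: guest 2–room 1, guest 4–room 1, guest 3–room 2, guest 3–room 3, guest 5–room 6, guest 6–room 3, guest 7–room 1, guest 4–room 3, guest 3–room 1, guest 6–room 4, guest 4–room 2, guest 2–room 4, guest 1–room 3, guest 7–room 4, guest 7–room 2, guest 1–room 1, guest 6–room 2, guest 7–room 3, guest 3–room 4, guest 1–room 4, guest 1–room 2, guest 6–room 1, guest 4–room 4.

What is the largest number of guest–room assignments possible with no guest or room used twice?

A valid assignment of size 5: guest 1-room 2, guest 2-room 1, guest 3-room 4, guest 4-room 3, guest 5-room 6.
The set {guest 1, guest 2, guest 3, guest 4, guest 6, guest 7} has only 4 neighbours ({room 1, room 2, room 3, room 4}), so by Hall's theorem at most 5 of the 7 guests can be matched.

5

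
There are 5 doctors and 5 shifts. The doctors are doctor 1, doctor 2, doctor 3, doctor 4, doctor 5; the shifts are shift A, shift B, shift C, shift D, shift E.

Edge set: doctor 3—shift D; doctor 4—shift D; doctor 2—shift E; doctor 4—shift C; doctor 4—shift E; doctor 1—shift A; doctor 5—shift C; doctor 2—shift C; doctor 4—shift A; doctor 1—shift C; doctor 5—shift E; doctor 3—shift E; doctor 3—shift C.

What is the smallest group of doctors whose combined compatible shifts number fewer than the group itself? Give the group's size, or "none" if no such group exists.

5

Take S = {doctor 1, doctor 2, doctor 3, doctor 4, doctor 5}. Its neighbourhood is {shift A, shift C, shift D, shift E}, so |N(S)| = 4 < |S| = 5.
Every subset of size less than 5 has at least as many neighbours as members, so 5 is the minimum.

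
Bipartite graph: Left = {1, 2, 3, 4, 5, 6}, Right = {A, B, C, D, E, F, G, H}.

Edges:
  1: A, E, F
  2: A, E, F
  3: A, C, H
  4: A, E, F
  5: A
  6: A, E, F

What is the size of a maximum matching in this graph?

4

A valid assignment of size 4: 1→A, 2→F, 3→C, 4→E.
The set {1, 2, 4, 5, 6} has only 3 neighbours ({A, E, F}), so by Hall's theorem at most 4 of the 6 left vertices can be matched.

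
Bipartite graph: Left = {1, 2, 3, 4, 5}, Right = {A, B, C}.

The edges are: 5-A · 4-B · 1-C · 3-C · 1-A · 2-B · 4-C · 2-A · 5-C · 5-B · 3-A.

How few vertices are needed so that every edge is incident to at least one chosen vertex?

{A, B, C} is a vertex cover of size 3: every edge has an endpoint in this set.
No smaller cover exists because 1–A, 2–B, 3–C is a matching of size 3, and a cover must include an endpoint of each of these disjoint edges (König's theorem).

3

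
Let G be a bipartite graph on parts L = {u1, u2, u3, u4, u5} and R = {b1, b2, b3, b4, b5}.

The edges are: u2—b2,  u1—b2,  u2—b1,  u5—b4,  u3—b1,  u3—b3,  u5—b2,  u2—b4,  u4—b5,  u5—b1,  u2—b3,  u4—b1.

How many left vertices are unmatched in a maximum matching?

0

One maximum matching: u1–b2, u2–b3, u3–b1, u4–b5, u5–b4.
All 5 left vertices are matched, so no larger matching exists.
That matches 5 of the 5, leaving 0 unmatched; no matching can do better.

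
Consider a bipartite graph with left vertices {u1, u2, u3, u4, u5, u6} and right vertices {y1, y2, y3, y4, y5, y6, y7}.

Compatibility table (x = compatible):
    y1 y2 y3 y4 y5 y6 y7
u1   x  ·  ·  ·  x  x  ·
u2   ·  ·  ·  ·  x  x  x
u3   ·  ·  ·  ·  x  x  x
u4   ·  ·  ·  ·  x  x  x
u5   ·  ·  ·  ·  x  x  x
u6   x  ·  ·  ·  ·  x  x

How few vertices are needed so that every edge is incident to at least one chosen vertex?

The 4 edges u1–y1, u2–y5, u3–y6, u4–y7 form a matching, so any vertex cover needs at least 4 vertices (one per matched edge).
Conversely {y1, y5, y6, y7} meets every edge and has exactly 4 vertices, so 4 is optimal.

4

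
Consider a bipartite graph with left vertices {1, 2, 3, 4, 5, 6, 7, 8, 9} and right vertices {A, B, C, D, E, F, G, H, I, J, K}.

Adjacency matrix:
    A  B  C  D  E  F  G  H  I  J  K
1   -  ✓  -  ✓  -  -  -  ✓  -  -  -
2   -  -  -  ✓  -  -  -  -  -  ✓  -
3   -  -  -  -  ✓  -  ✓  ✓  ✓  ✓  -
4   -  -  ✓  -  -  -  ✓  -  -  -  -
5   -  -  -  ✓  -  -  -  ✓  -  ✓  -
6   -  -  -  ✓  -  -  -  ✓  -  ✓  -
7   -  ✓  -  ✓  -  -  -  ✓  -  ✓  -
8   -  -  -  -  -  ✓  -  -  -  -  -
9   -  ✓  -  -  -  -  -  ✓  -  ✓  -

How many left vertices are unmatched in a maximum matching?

2

For example, pair 1→B, 2→D, 3→G, 4→C, 5→H, 6→J, 8→F.
The set {1, 2, 5, 6, 7, 9} has only 4 neighbours ({B, D, H, J}), so by Hall's theorem at most 7 of the 9 left vertices can be matched.
That matches 7 of the 9, leaving 2 unmatched; no matching can do better.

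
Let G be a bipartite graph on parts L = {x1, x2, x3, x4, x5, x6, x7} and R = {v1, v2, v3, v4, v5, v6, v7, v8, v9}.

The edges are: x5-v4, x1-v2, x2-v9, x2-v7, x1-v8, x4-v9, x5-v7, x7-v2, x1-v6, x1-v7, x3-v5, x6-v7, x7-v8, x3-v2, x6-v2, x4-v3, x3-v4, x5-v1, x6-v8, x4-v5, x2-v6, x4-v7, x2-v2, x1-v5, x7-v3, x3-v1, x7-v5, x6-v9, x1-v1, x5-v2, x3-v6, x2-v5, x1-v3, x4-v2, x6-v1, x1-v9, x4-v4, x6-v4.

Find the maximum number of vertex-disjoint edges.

For example, pair x1-v8, x2-v9, x3-v6, x4-v3, x5-v7, x6-v1, x7-v2.
All 7 left vertices are matched, so no larger matching exists.

7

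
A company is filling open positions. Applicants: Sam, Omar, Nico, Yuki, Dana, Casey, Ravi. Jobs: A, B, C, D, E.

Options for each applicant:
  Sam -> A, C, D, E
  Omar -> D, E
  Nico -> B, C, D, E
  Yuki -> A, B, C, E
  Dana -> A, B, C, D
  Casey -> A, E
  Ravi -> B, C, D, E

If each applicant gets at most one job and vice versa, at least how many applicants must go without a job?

One maximum matching: Sam-A, Omar-D, Nico-C, Yuki-E, Dana-B.
The set {Sam, Omar, Nico, Yuki, Dana, Casey, Ravi} has only 5 neighbours ({A, B, C, D, E}), so by Hall's theorem at most 5 of the 7 applicants can be matched.
That matches 5 of the 7, leaving 2 unmatched; no matching can do better.

2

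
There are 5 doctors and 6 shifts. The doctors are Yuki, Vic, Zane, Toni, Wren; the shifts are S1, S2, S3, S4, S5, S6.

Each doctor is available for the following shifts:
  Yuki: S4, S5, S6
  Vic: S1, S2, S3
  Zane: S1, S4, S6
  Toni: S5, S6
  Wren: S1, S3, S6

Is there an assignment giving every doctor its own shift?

One maximum matching: Yuki→S4, Vic→S2, Zane→S1, Toni→S5, Wren→S6.
All 5 doctors are covered.

Yes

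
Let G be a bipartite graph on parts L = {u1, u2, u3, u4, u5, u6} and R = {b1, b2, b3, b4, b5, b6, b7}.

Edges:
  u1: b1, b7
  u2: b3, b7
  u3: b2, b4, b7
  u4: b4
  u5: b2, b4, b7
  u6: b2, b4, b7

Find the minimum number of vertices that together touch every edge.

5

{u1, u2, b2, b4, b7} is a vertex cover of size 5: every edge has an endpoint in this set.
No smaller cover exists because u1–b1, u2–b3, u3–b2, u4–b4, u5–b7 is a matching of size 5, and a cover must include an endpoint of each of these disjoint edges (König's theorem).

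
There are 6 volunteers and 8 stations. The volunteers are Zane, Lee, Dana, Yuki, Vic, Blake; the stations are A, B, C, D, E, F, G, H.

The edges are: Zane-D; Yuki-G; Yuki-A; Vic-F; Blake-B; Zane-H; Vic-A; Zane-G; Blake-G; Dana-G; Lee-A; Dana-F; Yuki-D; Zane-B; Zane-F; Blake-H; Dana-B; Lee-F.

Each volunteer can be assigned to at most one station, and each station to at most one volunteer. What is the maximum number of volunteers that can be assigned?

A valid assignment of size 6: Zane–H, Lee–A, Dana–G, Yuki–D, Vic–F, Blake–B.
This saturates every volunteer, so 6 is the maximum.

6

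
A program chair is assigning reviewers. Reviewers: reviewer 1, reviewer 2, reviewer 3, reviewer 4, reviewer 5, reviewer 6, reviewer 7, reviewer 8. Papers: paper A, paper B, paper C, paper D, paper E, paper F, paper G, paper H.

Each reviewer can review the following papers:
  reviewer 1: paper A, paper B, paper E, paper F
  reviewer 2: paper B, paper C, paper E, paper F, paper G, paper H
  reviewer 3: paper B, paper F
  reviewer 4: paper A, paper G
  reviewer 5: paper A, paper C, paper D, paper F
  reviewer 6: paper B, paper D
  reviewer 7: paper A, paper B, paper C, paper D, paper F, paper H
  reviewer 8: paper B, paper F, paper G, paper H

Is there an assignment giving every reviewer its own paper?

A valid assignment of size 8: reviewer 1–paper E, reviewer 2–paper G, reviewer 3–paper F, reviewer 4–paper A, reviewer 5–paper C, reviewer 6–paper D, reviewer 7–paper B, reviewer 8–paper H.
All 8 reviewers are covered.

Yes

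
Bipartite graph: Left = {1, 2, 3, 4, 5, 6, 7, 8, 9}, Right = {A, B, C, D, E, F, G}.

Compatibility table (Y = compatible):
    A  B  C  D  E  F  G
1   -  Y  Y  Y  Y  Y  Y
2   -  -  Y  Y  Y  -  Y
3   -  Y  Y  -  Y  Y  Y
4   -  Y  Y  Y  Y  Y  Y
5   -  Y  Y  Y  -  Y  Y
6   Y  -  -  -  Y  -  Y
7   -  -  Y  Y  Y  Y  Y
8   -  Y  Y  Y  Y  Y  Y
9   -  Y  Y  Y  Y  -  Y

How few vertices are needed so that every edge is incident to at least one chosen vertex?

7

The 7 edges 1–D, 2–C, 3–F, 4–E, 5–B, 6–A, 7–G form a matching, so any vertex cover needs at least 7 vertices (one per matched edge).
Conversely {6, B, C, D, E, F, G} meets every edge and has exactly 7 vertices, so 7 is optimal.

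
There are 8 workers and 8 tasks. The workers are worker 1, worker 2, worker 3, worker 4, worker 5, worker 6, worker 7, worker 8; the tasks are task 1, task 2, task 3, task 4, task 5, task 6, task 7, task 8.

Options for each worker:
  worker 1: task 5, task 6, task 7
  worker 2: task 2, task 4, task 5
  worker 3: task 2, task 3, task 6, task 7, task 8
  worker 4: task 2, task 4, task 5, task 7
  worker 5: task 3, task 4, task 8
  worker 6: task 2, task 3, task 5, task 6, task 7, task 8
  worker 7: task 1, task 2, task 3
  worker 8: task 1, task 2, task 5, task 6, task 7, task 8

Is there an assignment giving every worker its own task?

Yes

For example, pair worker 1–task 5, worker 2–task 2, worker 3–task 3, worker 4–task 7, worker 5–task 4, worker 6–task 6, worker 7–task 1, worker 8–task 8.
All 8 workers are covered.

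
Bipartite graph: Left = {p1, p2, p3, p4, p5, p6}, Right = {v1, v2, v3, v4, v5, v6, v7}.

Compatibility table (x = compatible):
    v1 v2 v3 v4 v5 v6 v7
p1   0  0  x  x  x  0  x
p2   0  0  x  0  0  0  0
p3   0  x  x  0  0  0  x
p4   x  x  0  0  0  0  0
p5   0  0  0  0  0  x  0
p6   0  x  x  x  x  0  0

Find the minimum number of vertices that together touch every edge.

A maximum matching has 6 edges (e.g. p1–v4, p2–v3, p3–v7, p4–v1, p5–v6, p6–v2).
By König's theorem the minimum vertex cover has the same size. One such cover is {p1, p2, p3, p4, p5, p6}.

6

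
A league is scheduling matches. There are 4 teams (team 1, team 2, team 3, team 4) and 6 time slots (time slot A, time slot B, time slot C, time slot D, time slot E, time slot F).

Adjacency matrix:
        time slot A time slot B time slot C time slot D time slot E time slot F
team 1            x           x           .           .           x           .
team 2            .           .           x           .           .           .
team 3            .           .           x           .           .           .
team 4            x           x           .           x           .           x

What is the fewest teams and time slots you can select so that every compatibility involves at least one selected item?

A maximum matching has 3 edges (e.g. team 1–time slot B, team 2–time slot C, team 4–time slot F).
By König's theorem the minimum vertex cover has the same size. One such cover is {team 1, team 4, time slot C}.

3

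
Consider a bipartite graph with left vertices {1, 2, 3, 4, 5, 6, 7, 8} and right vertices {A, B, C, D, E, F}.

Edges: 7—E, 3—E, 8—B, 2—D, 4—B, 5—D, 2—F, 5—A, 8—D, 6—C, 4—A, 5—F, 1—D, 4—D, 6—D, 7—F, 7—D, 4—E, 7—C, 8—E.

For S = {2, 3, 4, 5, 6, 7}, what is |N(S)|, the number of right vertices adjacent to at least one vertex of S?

6

The union of neighbours of {2, 3, 4, 5, 6, 7} is {A, B, C, D, E, F}, which has 6 elements.
Since |N(S)| = 6 ≥ |S| = 6, Hall's condition holds for this subset.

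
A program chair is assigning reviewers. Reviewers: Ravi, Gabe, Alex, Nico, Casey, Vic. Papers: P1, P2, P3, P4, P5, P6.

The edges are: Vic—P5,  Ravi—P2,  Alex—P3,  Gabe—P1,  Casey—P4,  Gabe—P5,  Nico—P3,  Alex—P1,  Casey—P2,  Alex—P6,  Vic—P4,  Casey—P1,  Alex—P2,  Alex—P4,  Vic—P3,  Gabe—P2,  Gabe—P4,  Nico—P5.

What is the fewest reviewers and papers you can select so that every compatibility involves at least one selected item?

{Ravi, Gabe, Alex, Nico, Casey, Vic} is a vertex cover of size 6: every edge has an endpoint in this set.
No smaller cover exists because Ravi–P2, Gabe–P1, Alex–P6, Nico–P3, Casey–P4, Vic–P5 is a matching of size 6, and a cover must include an endpoint of each of these disjoint edges (König's theorem).

6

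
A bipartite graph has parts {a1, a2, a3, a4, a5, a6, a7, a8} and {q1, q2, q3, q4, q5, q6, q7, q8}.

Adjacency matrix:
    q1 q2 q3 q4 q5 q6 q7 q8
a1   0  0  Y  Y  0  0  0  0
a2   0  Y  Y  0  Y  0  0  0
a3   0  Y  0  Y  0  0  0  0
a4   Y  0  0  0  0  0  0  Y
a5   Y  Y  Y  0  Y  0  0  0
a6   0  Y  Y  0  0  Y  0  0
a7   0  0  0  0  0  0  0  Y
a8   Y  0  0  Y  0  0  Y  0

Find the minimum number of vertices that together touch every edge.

The 8 edges a1–q3, a2–q5, a3–q4, a4–q1, a5–q2, a6–q6, a7–q8, a8–q7 form a matching, so any vertex cover needs at least 8 vertices (one per matched edge).
Conversely {a1, a2, a3, a4, a5, a6, a7, a8} meets every edge and has exactly 8 vertices, so 8 is optimal.

8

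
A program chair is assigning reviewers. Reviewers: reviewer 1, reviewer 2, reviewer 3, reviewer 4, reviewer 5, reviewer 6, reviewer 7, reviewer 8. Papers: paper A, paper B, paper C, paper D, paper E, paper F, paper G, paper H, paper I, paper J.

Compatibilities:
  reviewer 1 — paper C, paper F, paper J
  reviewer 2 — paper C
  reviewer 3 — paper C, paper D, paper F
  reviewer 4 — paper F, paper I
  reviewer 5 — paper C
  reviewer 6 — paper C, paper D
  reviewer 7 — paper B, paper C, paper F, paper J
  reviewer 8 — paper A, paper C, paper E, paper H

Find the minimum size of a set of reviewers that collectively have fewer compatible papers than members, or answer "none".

2

Take S = {reviewer 2, reviewer 5}. Its neighbourhood is {paper C}, so |N(S)| = 1 < |S| = 2.
No single vertex violates Hall's condition since each has at least one neighbour, so 2 is the minimum.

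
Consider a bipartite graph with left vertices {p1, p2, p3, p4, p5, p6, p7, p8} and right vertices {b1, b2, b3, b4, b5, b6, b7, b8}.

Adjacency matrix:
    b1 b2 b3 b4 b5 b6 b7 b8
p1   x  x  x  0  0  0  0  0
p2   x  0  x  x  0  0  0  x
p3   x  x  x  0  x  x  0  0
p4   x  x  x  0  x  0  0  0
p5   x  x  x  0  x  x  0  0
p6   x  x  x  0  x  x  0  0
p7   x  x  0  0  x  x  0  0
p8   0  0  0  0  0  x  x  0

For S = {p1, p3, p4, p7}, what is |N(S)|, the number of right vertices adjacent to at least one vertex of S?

The union of neighbours of {p1, p3, p4, p7} is {b1, b2, b3, b5, b6}, which has 5 elements.
Since |N(S)| = 5 ≥ |S| = 4, Hall's condition holds for this subset.

5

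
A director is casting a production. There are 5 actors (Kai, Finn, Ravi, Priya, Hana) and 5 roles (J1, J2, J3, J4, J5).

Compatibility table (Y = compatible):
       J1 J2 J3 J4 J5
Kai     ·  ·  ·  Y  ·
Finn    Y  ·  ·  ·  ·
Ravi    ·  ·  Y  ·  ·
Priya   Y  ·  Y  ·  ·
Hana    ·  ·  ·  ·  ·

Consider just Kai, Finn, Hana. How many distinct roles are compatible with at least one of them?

2

The union of neighbours of {Kai, Finn, Hana} is {J1, J4}, which has 2 elements.
Since |N(S)| = 2 < |S| = 3, Hall's condition fails for this subset.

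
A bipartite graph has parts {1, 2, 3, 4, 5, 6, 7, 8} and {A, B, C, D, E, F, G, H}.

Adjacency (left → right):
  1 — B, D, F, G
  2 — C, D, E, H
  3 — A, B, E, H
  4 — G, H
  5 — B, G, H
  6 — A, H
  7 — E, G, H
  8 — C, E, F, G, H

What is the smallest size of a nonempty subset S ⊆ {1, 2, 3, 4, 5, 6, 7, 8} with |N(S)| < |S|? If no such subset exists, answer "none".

A matching saturating every left vertex exists, for instance 1→D, 2→C, 3→B, 4→H, 5→G, 6→A, 7→E, 8→F.
By Hall's marriage theorem, this means |N(S)| ≥ |S| for every subset S, so no violating subset exists.

none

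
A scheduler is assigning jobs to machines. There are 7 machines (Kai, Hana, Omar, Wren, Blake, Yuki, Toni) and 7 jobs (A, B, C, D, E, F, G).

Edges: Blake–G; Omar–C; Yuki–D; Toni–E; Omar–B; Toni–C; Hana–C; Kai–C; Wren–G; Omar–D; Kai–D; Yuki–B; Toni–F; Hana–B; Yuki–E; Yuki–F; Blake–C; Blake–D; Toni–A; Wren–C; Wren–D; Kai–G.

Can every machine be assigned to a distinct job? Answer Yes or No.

No

The set {Kai, Hana, Omar, Wren, Blake} has only 4 neighbours ({B, C, D, G}), so by Hall's theorem at most 6 of the 7 machines can be matched.
Hence no matching covers every machine.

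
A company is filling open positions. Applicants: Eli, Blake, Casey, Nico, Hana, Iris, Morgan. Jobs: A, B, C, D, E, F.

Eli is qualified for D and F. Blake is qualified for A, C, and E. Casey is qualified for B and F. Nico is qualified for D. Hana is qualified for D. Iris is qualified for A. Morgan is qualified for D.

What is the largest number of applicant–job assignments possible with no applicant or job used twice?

5

A valid assignment of size 5: Eli→F, Blake→E, Casey→B, Nico→D, Iris→A.
The set {Nico, Hana, Morgan} has only 1 neighbour ({D}), so by Hall's theorem at most 5 of the 7 applicants can be matched.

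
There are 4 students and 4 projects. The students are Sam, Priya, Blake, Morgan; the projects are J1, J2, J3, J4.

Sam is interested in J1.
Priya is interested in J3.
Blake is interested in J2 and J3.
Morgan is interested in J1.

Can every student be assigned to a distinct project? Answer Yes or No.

The set {Sam, Morgan} has only 1 neighbour ({J1}), so by Hall's theorem at most 3 of the 4 students can be matched.
Hence no matching covers every student.

No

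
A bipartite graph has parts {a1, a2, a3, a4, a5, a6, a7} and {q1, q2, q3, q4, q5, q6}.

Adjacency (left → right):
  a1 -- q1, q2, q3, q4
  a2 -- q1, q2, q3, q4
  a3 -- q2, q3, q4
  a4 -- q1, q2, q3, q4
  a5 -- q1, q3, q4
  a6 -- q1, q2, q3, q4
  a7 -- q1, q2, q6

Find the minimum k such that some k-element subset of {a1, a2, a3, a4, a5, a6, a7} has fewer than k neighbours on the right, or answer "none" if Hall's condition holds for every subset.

5

Take S = {a1, a2, a3, a4, a5}. Its neighbourhood is {q1, q2, q3, q4}, so |N(S)| = 4 < |S| = 5.
Every subset of size less than 5 has at least as many neighbours as members, so 5 is the minimum.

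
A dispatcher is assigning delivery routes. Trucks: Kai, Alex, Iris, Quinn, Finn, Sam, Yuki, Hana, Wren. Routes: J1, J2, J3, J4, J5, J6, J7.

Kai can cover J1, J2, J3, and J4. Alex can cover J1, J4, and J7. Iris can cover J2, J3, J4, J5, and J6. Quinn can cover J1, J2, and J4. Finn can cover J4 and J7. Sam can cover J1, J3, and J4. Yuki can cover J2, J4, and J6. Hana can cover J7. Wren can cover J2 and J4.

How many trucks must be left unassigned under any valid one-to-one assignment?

One maximum matching: Kai–J1, Alex–J7, Iris–J5, Quinn–J2, Finn–J4, Sam–J3, Yuki–J6.
The set {Kai, Alex, Quinn, Finn, Sam, Hana, Wren} has only 5 neighbours ({J1, J2, J3, J4, J7}), so by Hall's theorem at most 7 of the 9 trucks can be matched.
That matches 7 of the 9, leaving 2 unmatched; no matching can do better.

2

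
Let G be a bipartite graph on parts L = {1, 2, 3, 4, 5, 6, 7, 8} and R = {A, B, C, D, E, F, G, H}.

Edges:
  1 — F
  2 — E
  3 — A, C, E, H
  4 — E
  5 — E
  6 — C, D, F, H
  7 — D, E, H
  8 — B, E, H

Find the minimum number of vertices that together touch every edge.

6

A maximum matching has 6 edges (e.g. 1–F, 2–E, 3–H, 6–C, 7–D, 8–B).
By König's theorem the minimum vertex cover has the same size. One such cover is {1, 3, 6, 7, 8, E}.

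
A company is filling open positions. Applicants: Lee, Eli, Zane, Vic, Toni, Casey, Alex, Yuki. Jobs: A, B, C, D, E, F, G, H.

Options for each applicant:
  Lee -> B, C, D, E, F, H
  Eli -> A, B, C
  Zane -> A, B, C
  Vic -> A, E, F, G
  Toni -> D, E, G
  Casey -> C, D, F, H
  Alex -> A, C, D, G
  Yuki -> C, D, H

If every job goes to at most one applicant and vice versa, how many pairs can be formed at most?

8

A valid assignment of size 8: Lee→H, Eli→B, Zane→A, Vic→E, Toni→D, Casey→F, Alex→G, Yuki→C.
This saturates every applicant, so 8 is the maximum.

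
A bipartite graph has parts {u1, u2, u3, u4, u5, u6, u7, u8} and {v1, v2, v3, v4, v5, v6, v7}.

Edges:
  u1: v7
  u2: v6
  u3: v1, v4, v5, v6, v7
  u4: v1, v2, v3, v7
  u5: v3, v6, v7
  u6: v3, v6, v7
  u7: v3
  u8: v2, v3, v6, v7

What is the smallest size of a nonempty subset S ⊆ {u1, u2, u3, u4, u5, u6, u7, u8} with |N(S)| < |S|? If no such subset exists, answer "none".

Take S = {u1, u2, u5, u6}. Its neighbourhood is {v3, v6, v7}, so |N(S)| = 3 < |S| = 4.
Every subset of size less than 4 has at least as many neighbours as members, so 4 is the minimum.

4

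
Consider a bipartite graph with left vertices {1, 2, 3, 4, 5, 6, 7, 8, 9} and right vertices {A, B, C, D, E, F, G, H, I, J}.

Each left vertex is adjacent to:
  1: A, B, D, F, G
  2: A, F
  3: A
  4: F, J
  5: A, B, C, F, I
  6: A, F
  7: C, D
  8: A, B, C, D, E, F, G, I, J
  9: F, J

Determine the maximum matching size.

7

One maximum matching: 1-B, 2-F, 3-A, 4-J, 5-I, 7-C, 8-G.
The set {2, 3, 4, 6, 9} has only 3 neighbours ({A, F, J}), so by Hall's theorem at most 7 of the 9 left vertices can be matched.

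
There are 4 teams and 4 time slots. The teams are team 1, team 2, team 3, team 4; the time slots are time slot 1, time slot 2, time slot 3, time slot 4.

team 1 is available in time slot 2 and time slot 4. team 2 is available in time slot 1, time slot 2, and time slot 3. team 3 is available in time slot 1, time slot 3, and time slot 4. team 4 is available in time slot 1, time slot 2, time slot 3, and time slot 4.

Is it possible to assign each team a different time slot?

Yes

One maximum matching: team 1-time slot 2, team 2-time slot 1, team 3-time slot 3, team 4-time slot 4.
All 4 teams are covered.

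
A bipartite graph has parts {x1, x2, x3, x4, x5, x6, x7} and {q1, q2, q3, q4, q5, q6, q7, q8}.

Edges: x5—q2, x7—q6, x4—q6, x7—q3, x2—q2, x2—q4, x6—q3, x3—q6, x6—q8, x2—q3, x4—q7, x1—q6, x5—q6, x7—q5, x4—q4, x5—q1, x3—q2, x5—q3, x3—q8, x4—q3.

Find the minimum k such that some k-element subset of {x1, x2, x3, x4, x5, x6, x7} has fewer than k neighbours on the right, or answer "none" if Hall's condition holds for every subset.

none

A matching saturating every left vertex exists, for instance x1→q6, x2→q4, x3→q2, x4→q7, x5→q3, x6→q8, x7→q5.
By Hall's marriage theorem, this means |N(S)| ≥ |S| for every subset S, so no violating subset exists.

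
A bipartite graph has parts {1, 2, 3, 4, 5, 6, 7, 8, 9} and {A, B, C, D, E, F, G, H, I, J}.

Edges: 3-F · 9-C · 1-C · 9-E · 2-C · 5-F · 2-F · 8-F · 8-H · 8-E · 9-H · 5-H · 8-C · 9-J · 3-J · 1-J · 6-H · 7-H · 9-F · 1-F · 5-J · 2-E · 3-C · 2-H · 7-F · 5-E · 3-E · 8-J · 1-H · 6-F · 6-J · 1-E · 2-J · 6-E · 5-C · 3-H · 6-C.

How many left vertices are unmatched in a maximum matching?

4

For example, pair 1–C, 2–F, 3–H, 5–E, 6–J.
The set {1, 2, 3, 4, 5, 6, 7, 8, 9} has only 5 neighbours ({C, E, F, H, J}), so by Hall's theorem at most 5 of the 9 left vertices can be matched.
That matches 5 of the 9, leaving 4 unmatched; no matching can do better.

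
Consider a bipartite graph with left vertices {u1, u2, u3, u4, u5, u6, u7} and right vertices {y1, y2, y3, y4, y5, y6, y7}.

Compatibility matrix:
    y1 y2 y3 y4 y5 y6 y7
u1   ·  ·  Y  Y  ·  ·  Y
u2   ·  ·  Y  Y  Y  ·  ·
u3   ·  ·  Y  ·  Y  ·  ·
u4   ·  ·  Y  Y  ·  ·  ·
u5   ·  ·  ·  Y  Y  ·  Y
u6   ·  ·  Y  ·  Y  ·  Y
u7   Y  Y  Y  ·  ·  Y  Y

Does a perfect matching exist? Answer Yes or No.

No

The set {u1, u2, u3, u4, u5, u6} has only 4 neighbours ({y3, y4, y5, y7}), so by Hall's theorem at most 5 of the 7 left vertices can be matched.
Hence no matching covers every left vertex.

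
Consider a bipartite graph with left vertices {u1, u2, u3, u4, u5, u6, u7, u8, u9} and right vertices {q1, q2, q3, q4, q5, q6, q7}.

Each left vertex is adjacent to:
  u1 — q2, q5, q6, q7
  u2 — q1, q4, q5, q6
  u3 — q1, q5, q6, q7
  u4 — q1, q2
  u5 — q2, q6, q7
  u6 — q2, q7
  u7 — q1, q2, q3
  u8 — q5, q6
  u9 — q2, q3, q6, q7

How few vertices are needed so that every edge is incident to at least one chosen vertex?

7

A maximum matching has 7 edges (e.g. u1–q5, u2–q4, u3–q6, u4–q1, u5–q7, u6–q2, u7–q3).
By König's theorem the minimum vertex cover has the same size. One such cover is {u2, q1, q2, q3, q5, q6, q7}.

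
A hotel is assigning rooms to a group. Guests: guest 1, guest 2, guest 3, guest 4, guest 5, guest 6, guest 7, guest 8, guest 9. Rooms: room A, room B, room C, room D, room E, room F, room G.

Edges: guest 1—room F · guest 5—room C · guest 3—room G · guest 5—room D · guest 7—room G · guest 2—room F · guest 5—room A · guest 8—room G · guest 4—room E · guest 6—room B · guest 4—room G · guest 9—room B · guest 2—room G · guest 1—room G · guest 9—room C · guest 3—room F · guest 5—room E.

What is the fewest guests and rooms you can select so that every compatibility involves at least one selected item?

{guest 4, guest 5, guest 6, guest 9, room F, room G} is a vertex cover of size 6: every edge has an endpoint in this set.
No smaller cover exists because guest 1–room F, guest 2–room G, guest 4–room E, guest 5–room D, guest 6–room B, guest 9–room C is a matching of size 6, and a cover must include an endpoint of each of these disjoint edges (König's theorem).

6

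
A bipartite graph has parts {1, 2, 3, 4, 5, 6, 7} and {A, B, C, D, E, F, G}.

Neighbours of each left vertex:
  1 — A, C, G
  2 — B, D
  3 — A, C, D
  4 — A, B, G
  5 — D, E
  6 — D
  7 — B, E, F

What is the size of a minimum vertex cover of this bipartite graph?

A maximum matching has 7 edges (e.g. 1–C, 2–B, 3–A, 4–G, 5–E, 6–D, 7–F).
By König's theorem the minimum vertex cover has the same size. One such cover is {1, 2, 3, 4, 5, 6, 7}.

7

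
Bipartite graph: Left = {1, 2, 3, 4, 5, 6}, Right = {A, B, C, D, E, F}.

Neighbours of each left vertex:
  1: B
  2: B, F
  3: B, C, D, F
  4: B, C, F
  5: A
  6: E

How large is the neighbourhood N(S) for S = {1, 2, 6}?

3

The union of neighbours of {1, 2, 6} is {B, E, F}, which has 3 elements.
Since |N(S)| = 3 ≥ |S| = 3, Hall's condition holds for this subset.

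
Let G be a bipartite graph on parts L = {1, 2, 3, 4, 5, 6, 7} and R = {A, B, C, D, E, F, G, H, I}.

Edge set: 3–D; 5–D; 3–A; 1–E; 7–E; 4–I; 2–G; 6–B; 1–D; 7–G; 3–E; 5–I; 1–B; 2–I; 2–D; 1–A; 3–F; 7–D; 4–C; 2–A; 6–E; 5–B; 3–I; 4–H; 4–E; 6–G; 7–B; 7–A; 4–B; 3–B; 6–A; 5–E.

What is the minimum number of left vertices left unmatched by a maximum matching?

0

For example, pair 1–D, 2–I, 3–A, 4–H, 5–E, 6–B, 7–G.
This saturates every left vertex, so 7 is the maximum.
That matches 7 of the 7, leaving 0 unmatched; no matching can do better.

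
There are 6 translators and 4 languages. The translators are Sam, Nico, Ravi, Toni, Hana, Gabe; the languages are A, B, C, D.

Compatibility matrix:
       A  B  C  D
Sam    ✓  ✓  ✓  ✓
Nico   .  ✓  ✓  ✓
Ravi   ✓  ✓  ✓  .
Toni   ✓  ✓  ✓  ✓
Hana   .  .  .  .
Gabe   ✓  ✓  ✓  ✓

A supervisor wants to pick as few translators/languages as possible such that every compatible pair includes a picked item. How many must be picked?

4

{A, B, C, D} is a vertex cover of size 4: every edge has an endpoint in this set.
No smaller cover exists because Sam–A, Nico–D, Ravi–C, Toni–B is a matching of size 4, and a cover must include an endpoint of each of these disjoint edges (König's theorem).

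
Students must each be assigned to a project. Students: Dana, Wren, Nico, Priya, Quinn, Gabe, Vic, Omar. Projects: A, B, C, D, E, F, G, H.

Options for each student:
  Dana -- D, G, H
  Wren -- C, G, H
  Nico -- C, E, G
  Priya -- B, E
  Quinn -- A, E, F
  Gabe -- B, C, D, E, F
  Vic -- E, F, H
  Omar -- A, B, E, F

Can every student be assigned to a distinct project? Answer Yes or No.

Yes

For example, pair Dana→D, Wren→G, Nico→C, Priya→E, Quinn→A, Gabe→F, Vic→H, Omar→B.
All 8 students are covered.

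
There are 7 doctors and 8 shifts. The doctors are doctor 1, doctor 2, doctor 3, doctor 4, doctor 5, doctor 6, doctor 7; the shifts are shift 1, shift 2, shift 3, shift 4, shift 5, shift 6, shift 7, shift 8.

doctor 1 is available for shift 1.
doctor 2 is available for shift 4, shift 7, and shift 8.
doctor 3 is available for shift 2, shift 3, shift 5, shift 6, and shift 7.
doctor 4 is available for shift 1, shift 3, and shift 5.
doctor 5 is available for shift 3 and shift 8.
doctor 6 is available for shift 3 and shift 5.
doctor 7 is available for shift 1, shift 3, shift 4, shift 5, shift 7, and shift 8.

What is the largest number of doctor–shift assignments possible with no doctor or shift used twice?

For example, pair doctor 1→shift 1, doctor 2→shift 4, doctor 3→shift 6, doctor 4→shift 3, doctor 5→shift 8, doctor 6→shift 5, doctor 7→shift 7.
All 7 doctors are matched, so no larger matching exists.

7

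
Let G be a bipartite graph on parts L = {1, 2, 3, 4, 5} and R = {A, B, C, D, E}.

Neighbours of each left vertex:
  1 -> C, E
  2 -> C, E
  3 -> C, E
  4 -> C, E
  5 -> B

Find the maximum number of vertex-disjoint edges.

3

For example, pair 1–C, 2–E, 5–B.
The set {1, 2, 3, 4} has only 2 neighbours ({C, E}), so by Hall's theorem at most 3 of the 5 left vertices can be matched.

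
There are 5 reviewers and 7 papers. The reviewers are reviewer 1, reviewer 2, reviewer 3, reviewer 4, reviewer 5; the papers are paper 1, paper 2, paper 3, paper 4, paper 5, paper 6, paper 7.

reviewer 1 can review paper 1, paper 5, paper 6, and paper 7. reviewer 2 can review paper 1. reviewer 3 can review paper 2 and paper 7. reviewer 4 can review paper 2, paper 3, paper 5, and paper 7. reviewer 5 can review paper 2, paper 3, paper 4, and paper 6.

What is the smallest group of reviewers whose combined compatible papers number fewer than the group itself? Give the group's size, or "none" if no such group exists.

none

A matching saturating every reviewer exists, for instance reviewer 1→paper 6, reviewer 2→paper 1, reviewer 3→paper 2, reviewer 4→paper 7, reviewer 5→paper 4.
By Hall's marriage theorem, this means |N(S)| ≥ |S| for every subset S, so no violating subset exists.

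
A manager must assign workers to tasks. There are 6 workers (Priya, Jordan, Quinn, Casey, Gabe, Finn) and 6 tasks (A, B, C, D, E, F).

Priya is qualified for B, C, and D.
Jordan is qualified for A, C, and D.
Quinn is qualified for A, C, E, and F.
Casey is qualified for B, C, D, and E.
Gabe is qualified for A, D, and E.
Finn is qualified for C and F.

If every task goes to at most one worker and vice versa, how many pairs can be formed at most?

6

A valid assignment of size 6: Priya→B, Jordan→A, Quinn→C, Casey→D, Gabe→E, Finn→F.
This saturates every worker, so 6 is the maximum.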